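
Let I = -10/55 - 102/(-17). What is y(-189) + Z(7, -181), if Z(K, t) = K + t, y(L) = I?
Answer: -1850/11 ≈ -168.18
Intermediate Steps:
I = 64/11 (I = -10*1/55 - 102*(-1/17) = -2/11 + 6 = 64/11 ≈ 5.8182)
y(L) = 64/11
y(-189) + Z(7, -181) = 64/11 + (7 - 181) = 64/11 - 174 = -1850/11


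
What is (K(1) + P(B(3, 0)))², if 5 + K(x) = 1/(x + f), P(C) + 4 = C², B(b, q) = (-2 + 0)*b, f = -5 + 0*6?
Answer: 11449/16 ≈ 715.56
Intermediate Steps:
f = -5 (f = -5 + 0 = -5)
B(b, q) = -2*b
P(C) = -4 + C²
K(x) = -5 + 1/(-5 + x) (K(x) = -5 + 1/(x - 5) = -5 + 1/(-5 + x))
(K(1) + P(B(3, 0)))² = ((26 - 5*1)/(-5 + 1) + (-4 + (-2*3)²))² = ((26 - 5)/(-4) + (-4 + (-6)²))² = (-¼*21 + (-4 + 36))² = (-21/4 + 32)² = (107/4)² = 11449/16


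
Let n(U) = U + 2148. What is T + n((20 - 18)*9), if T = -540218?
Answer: -538052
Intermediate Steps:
n(U) = 2148 + U
T + n((20 - 18)*9) = -540218 + (2148 + (20 - 18)*9) = -540218 + (2148 + 2*9) = -540218 + (2148 + 18) = -540218 + 2166 = -538052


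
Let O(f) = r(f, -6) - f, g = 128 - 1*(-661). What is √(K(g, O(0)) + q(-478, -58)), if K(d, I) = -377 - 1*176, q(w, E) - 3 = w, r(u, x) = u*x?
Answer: 2*I*√257 ≈ 32.062*I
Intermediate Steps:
q(w, E) = 3 + w
g = 789 (g = 128 + 661 = 789)
O(f) = -7*f (O(f) = f*(-6) - f = -6*f - f = -7*f)
K(d, I) = -553 (K(d, I) = -377 - 176 = -553)
√(K(g, O(0)) + q(-478, -58)) = √(-553 + (3 - 478)) = √(-553 - 475) = √(-1028) = 2*I*√257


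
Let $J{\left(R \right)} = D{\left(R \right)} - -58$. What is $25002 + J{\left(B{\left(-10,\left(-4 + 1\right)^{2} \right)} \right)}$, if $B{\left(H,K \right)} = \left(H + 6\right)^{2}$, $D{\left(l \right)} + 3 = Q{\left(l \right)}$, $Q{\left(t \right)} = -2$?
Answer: $25055$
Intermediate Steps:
$D{\left(l \right)} = -5$ ($D{\left(l \right)} = -3 - 2 = -5$)
$B{\left(H,K \right)} = \left(6 + H\right)^{2}$
$J{\left(R \right)} = 53$ ($J{\left(R \right)} = -5 - -58 = -5 + 58 = 53$)
$25002 + J{\left(B{\left(-10,\left(-4 + 1\right)^{2} \right)} \right)} = 25002 + 53 = 25055$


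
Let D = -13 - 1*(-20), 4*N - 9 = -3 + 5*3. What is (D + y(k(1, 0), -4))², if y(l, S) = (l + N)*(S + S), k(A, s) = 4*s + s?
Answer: 1225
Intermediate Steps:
k(A, s) = 5*s
N = 21/4 (N = 9/4 + (-3 + 5*3)/4 = 9/4 + (-3 + 15)/4 = 9/4 + (¼)*12 = 9/4 + 3 = 21/4 ≈ 5.2500)
y(l, S) = 2*S*(21/4 + l) (y(l, S) = (l + 21/4)*(S + S) = (21/4 + l)*(2*S) = 2*S*(21/4 + l))
D = 7 (D = -13 + 20 = 7)
(D + y(k(1, 0), -4))² = (7 + (½)*(-4)*(21 + 4*(5*0)))² = (7 + (½)*(-4)*(21 + 4*0))² = (7 + (½)*(-4)*(21 + 0))² = (7 + (½)*(-4)*21)² = (7 - 42)² = (-35)² = 1225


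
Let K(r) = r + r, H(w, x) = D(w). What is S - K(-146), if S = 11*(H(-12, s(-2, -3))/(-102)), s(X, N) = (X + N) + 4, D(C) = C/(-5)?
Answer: 24798/85 ≈ 291.74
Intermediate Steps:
D(C) = -C/5 (D(C) = C*(-1/5) = -C/5)
s(X, N) = 4 + N + X (s(X, N) = (N + X) + 4 = 4 + N + X)
H(w, x) = -w/5
K(r) = 2*r
S = -22/85 (S = 11*(-1/5*(-12)/(-102)) = 11*((12/5)*(-1/102)) = 11*(-2/85) = -22/85 ≈ -0.25882)
S - K(-146) = -22/85 - 2*(-146) = -22/85 - 1*(-292) = -22/85 + 292 = 24798/85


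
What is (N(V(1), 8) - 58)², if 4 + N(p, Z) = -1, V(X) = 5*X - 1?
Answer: 3969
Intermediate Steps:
V(X) = -1 + 5*X
N(p, Z) = -5 (N(p, Z) = -4 - 1 = -5)
(N(V(1), 8) - 58)² = (-5 - 58)² = (-63)² = 3969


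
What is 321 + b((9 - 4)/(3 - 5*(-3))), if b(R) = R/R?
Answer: 322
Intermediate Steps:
b(R) = 1
321 + b((9 - 4)/(3 - 5*(-3))) = 321 + 1 = 322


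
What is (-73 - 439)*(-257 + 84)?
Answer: 88576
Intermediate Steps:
(-73 - 439)*(-257 + 84) = -512*(-173) = 88576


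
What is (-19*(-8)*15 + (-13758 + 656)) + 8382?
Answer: -2440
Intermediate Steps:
(-19*(-8)*15 + (-13758 + 656)) + 8382 = (152*15 - 13102) + 8382 = (2280 - 13102) + 8382 = -10822 + 8382 = -2440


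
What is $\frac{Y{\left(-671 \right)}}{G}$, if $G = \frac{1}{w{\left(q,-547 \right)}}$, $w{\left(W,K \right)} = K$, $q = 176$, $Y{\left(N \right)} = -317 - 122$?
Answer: $240133$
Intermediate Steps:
$Y{\left(N \right)} = -439$ ($Y{\left(N \right)} = -317 - 122 = -439$)
$G = - \frac{1}{547}$ ($G = \frac{1}{-547} = - \frac{1}{547} \approx -0.0018282$)
$\frac{Y{\left(-671 \right)}}{G} = - \frac{439}{- \frac{1}{547}} = \left(-439\right) \left(-547\right) = 240133$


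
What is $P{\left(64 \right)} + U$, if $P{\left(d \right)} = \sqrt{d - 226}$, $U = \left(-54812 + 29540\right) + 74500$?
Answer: $49228 + 9 i \sqrt{2} \approx 49228.0 + 12.728 i$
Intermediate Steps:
$U = 49228$ ($U = -25272 + 74500 = 49228$)
$P{\left(d \right)} = \sqrt{-226 + d}$
$P{\left(64 \right)} + U = \sqrt{-226 + 64} + 49228 = \sqrt{-162} + 49228 = 9 i \sqrt{2} + 49228 = 49228 + 9 i \sqrt{2}$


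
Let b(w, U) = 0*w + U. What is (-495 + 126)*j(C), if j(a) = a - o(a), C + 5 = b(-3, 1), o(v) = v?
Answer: 0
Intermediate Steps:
b(w, U) = U (b(w, U) = 0 + U = U)
C = -4 (C = -5 + 1 = -4)
j(a) = 0 (j(a) = a - a = 0)
(-495 + 126)*j(C) = (-495 + 126)*0 = -369*0 = 0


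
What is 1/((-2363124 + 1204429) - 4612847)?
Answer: -1/5771542 ≈ -1.7326e-7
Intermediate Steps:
1/((-2363124 + 1204429) - 4612847) = 1/(-1158695 - 4612847) = 1/(-5771542) = -1/5771542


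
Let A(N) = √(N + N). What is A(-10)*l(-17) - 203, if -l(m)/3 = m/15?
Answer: -203 + 34*I*√5/5 ≈ -203.0 + 15.205*I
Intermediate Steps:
A(N) = √2*√N (A(N) = √(2*N) = √2*√N)
l(m) = -m/5 (l(m) = -3*m/15 = -m/5)
A(-10)*l(-17) - 203 = (√2*√(-10))*(-⅕*(-17)) - 203 = (√2*(I*√10))*(17/5) - 203 = (2*I*√5)*(17/5) - 203 = 34*I*√5/5 - 203 = -203 + 34*I*√5/5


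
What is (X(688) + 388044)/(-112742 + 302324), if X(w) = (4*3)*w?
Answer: 66050/31597 ≈ 2.0904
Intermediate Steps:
X(w) = 12*w
(X(688) + 388044)/(-112742 + 302324) = (12*688 + 388044)/(-112742 + 302324) = (8256 + 388044)/189582 = 396300*(1/189582) = 66050/31597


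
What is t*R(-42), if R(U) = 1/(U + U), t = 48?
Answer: -4/7 ≈ -0.57143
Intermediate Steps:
R(U) = 1/(2*U)
t*R(-42) = 48*((½)/(-42)) = 48*((½)*(-1/42)) = 48*(-1/84) = -4/7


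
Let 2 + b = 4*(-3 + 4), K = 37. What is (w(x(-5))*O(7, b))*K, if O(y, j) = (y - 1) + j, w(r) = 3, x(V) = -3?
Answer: 888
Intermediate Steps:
b = 2 (b = -2 + 4*(-3 + 4) = -2 + 4*1 = -2 + 4 = 2)
O(y, j) = -1 + j + y (O(y, j) = (-1 + y) + j = -1 + j + y)
(w(x(-5))*O(7, b))*K = (3*(-1 + 2 + 7))*37 = (3*8)*37 = 24*37 = 888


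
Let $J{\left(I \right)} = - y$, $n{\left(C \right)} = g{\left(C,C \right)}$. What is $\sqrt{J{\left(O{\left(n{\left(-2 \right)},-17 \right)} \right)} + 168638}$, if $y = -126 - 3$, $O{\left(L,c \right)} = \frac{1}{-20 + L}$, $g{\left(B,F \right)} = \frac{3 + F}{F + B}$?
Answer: $\sqrt{168767} \approx 410.81$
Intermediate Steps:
$g{\left(B,F \right)} = \frac{3 + F}{B + F}$
$n{\left(C \right)} = \frac{3 + C}{2 C}$ ($n{\left(C \right)} = \frac{3 + C}{C + C} = \frac{3 + C}{2 C}$)
$y = -129$ ($y = -126 - 3 = -129$)
$J{\left(I \right)} = 129$ ($J{\left(I \right)} = \left(-1\right) \left(-129\right) = 129$)
$\sqrt{J{\left(O{\left(n{\left(-2 \right)},-17 \right)} \right)} + 168638} = \sqrt{129 + 168638} = \sqrt{168767}$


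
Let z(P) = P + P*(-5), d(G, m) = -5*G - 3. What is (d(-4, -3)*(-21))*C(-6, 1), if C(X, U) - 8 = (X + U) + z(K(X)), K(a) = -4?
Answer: -6783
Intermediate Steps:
d(G, m) = -3 - 5*G
z(P) = -4*P (z(P) = P - 5*P = -4*P)
C(X, U) = 24 + U + X (C(X, U) = 8 + ((X + U) - 4*(-4)) = 8 + ((U + X) + 16) = 8 + (16 + U + X) = 24 + U + X)
(d(-4, -3)*(-21))*C(-6, 1) = ((-3 - 5*(-4))*(-21))*(24 + 1 - 6) = ((-3 + 20)*(-21))*19 = (17*(-21))*19 = -357*19 = -6783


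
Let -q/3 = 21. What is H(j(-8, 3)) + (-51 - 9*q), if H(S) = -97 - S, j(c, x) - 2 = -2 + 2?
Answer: 417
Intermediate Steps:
q = -63 (q = -3*21 = -63)
j(c, x) = 2 (j(c, x) = 2 + (-2 + 2) = 2 + 0 = 2)
H(j(-8, 3)) + (-51 - 9*q) = (-97 - 1*2) + (-51 - 9*(-63)) = (-97 - 2) + (-51 + 567) = -99 + 516 = 417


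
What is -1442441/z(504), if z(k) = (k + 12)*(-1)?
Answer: 1442441/516 ≈ 2795.4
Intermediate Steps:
z(k) = -12 - k (z(k) = (12 + k)*(-1) = -12 - k)
-1442441/z(504) = -1442441/(-12 - 1*504) = -1442441/(-12 - 504) = -1442441/(-516) = -1442441*(-1/516) = 1442441/516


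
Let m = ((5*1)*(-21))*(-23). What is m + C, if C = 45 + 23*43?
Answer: 3449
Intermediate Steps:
C = 1034 (C = 45 + 989 = 1034)
m = 2415 (m = (5*(-21))*(-23) = -105*(-23) = 2415)
m + C = 2415 + 1034 = 3449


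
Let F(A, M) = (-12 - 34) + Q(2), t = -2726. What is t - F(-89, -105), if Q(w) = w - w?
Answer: -2680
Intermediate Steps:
Q(w) = 0
F(A, M) = -46 (F(A, M) = (-12 - 34) + 0 = -46 + 0 = -46)
t - F(-89, -105) = -2726 - 1*(-46) = -2726 + 46 = -2680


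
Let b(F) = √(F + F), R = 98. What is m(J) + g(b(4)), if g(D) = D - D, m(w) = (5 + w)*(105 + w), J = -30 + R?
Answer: 12629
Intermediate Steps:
b(F) = √2*√F (b(F) = √(2*F) = √2*√F)
J = 68 (J = -30 + 98 = 68)
g(D) = 0
m(J) + g(b(4)) = (525 + 68² + 110*68) + 0 = (525 + 4624 + 7480) + 0 = 12629 + 0 = 12629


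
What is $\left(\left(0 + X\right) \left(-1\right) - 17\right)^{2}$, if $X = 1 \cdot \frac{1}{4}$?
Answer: $\frac{4761}{16} \approx 297.56$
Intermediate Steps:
$X = \frac{1}{4}$ ($X = 1 \cdot \frac{1}{4} = \frac{1}{4} \approx 0.25$)
$\left(\left(0 + X\right) \left(-1\right) - 17\right)^{2} = \left(\left(0 + \frac{1}{4}\right) \left(-1\right) - 17\right)^{2} = \left(\frac{1}{4} \left(-1\right) - 17\right)^{2} = \left(- \frac{1}{4} - 17\right)^{2} = \left(- \frac{69}{4}\right)^{2} = \frac{4761}{16}$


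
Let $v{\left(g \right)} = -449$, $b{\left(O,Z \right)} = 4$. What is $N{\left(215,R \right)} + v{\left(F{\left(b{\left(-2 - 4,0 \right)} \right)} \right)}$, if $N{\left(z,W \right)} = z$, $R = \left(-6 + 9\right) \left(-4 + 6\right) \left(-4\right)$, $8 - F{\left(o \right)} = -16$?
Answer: $-234$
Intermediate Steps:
$F{\left(o \right)} = 24$ ($F{\left(o \right)} = 8 - -16 = 8 + 16 = 24$)
$R = -24$ ($R = 3 \cdot 2 \left(-4\right) = 3 \left(-8\right) = -24$)
$N{\left(215,R \right)} + v{\left(F{\left(b{\left(-2 - 4,0 \right)} \right)} \right)} = 215 - 449 = -234$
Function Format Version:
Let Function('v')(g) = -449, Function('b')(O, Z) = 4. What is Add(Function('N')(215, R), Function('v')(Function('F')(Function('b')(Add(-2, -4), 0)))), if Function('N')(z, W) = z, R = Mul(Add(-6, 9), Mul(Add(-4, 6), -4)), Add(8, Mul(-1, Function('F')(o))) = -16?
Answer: -234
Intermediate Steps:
Function('F')(o) = 24 (Function('F')(o) = Add(8, Mul(-1, -16)) = Add(8, 16) = 24)
R = -24 (R = Mul(3, Mul(2, -4)) = Mul(3, -8) = -24)
Add(Function('N')(215, R), Function('v')(Function('F')(Function('b')(Add(-2, -4), 0)))) = Add(215, -449) = -234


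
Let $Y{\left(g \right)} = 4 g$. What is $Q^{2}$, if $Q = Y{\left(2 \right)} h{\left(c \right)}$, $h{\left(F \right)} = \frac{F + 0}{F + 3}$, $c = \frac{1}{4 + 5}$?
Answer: $\frac{4}{49} \approx 0.081633$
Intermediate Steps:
$c = \frac{1}{9} \approx 0.11111$
$h{\left(F \right)} = \frac{F}{3 + F}$
$Q = \frac{2}{7}$ ($Q = 4 \cdot 2 \frac{1}{9 \left(3 + \frac{1}{9}\right)} = 8 \frac{1}{9 \cdot \frac{28}{9}} = 8 \cdot \frac{1}{9} \cdot \frac{9}{28} = 8 \cdot \frac{1}{28} = \frac{2}{7} \approx 0.28571$)
$Q^{2} = \left(\frac{2}{7}\right)^{2} = \frac{4}{49}$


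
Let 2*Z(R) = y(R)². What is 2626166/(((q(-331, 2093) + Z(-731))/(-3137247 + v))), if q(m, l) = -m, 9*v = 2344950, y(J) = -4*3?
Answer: -7554683853702/403 ≈ -1.8746e+10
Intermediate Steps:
y(J) = -12
v = 260550 (v = (⅑)*2344950 = 260550)
Z(R) = 72 (Z(R) = (½)*(-12)² = (½)*144 = 72)
2626166/(((q(-331, 2093) + Z(-731))/(-3137247 + v))) = 2626166/(((-1*(-331) + 72)/(-3137247 + 260550))) = 2626166/(((331 + 72)/(-2876697))) = 2626166/((403*(-1/2876697))) = 2626166/(-403/2876697) = 2626166*(-2876697/403) = -7554683853702/403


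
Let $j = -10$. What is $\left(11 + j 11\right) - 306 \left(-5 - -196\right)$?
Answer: $-58545$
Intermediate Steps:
$\left(11 + j 11\right) - 306 \left(-5 - -196\right) = \left(11 - 110\right) - 306 \left(-5 - -196\right) = \left(11 - 110\right) - 306 \left(-5 + 196\right) = -99 - 58446 = -58545$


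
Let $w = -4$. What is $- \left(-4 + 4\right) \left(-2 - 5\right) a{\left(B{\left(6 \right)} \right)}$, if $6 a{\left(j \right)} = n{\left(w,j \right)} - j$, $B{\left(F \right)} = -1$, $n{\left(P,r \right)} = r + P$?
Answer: $0$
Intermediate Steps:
$n{\left(P,r \right)} = P + r$
$a{\left(j \right)} = - \frac{2}{3}$ ($a{\left(j \right)} = \frac{\left(-4 + j\right) - j}{6} = \frac{1}{6} \left(-4\right) = - \frac{2}{3}$)
$- \left(-4 + 4\right) \left(-2 - 5\right) a{\left(B{\left(6 \right)} \right)} = - \left(-4 + 4\right) \left(-2 - 5\right) \left(- \frac{2}{3}\right) = - 0 \left(-7\right) \left(- \frac{2}{3}\right) = \left(-1\right) 0 \left(- \frac{2}{3}\right) = 0 \left(- \frac{2}{3}\right) = 0$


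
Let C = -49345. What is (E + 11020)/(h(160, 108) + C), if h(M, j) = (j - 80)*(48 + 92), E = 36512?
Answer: -47532/45425 ≈ -1.0464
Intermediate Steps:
h(M, j) = -11200 + 140*j (h(M, j) = (-80 + j)*140 = -11200 + 140*j)
(E + 11020)/(h(160, 108) + C) = (36512 + 11020)/((-11200 + 140*108) - 49345) = 47532/((-11200 + 15120) - 49345) = 47532/(3920 - 49345) = 47532/(-45425) = 47532*(-1/45425) = -47532/45425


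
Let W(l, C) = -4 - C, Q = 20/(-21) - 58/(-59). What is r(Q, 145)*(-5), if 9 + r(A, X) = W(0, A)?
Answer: 80725/1239 ≈ 65.153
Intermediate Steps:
Q = 38/1239 (Q = 20*(-1/21) - 58*(-1/59) = -20/21 + 58/59 = 38/1239 ≈ 0.030670)
r(A, X) = -13 - A (r(A, X) = -9 + (-4 - A) = -13 - A)
r(Q, 145)*(-5) = (-13 - 1*38/1239)*(-5) = (-13 - 38/1239)*(-5) = -16145/1239*(-5) = 80725/1239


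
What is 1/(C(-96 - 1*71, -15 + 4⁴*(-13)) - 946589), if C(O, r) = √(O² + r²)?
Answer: -946589/896019531383 - √11203538/896019531383 ≈ -1.0602e-6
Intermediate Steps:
1/(C(-96 - 1*71, -15 + 4⁴*(-13)) - 946589) = 1/(√((-96 - 1*71)² + (-15 + 4⁴*(-13))²) - 946589) = 1/(√((-96 - 71)² + (-15 + 256*(-13))²) - 946589) = 1/(√((-167)² + (-15 - 3328)²) - 946589) = 1/(√(27889 + (-3343)²) - 946589) = 1/(√(27889 + 11175649) - 946589) = 1/(√11203538 - 946589) = 1/(-946589 + √11203538)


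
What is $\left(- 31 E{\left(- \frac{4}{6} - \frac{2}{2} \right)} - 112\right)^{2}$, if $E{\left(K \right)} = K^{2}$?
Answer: $\frac{3179089}{81} \approx 39248.0$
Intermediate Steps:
$\left(- 31 E{\left(- \frac{4}{6} - \frac{2}{2} \right)} - 112\right)^{2} = \left(- 31 \left(- \frac{4}{6} - \frac{2}{2}\right)^{2} - 112\right)^{2} = \left(- 31 \left(\left(-4\right) \frac{1}{6} - 1\right)^{2} - 112\right)^{2} = \left(- 31 \left(- \frac{2}{3} - 1\right)^{2} - 112\right)^{2} = \left(- 31 \left(- \frac{5}{3}\right)^{2} - 112\right)^{2} = \left(\left(-31\right) \frac{25}{9} - 112\right)^{2} = \left(- \frac{775}{9} - 112\right)^{2} = \left(- \frac{1783}{9}\right)^{2} = \frac{3179089}{81}$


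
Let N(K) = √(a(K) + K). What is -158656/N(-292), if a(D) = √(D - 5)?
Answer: -158656/√(-292 + 3*I*√33) ≈ -273.39 + 9272.5*I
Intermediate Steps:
a(D) = √(-5 + D)
N(K) = √(K + √(-5 + K)) (N(K) = √(√(-5 + K) + K) = √(K + √(-5 + K)))
-158656/N(-292) = -158656/√(-292 + √(-5 - 292)) = -158656/√(-292 + √(-297)) = -158656/√(-292 + 3*I*√33)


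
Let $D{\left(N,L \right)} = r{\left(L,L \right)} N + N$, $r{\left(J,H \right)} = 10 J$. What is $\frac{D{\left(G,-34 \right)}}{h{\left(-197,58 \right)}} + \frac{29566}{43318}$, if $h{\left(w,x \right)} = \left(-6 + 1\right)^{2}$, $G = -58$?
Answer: $\frac{426228833}{541475} \approx 787.16$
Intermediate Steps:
$D{\left(N,L \right)} = N + 10 L N$ ($D{\left(N,L \right)} = 10 L N + N = N + 10 L N$)
$h{\left(w,x \right)} = 25$ ($h{\left(w,x \right)} = \left(-5\right)^{2} = 25$)
$\frac{D{\left(G,-34 \right)}}{h{\left(-197,58 \right)}} + \frac{29566}{43318} = \frac{\left(-58\right) \left(1 + 10 \left(-34\right)\right)}{25} + \frac{29566}{43318} = - 58 \left(1 - 340\right) \frac{1}{25} + 29566 \cdot \frac{1}{43318} = \left(-58\right) \left(-339\right) \frac{1}{25} + \frac{14783}{21659} = 19662 \cdot \frac{1}{25} + \frac{14783}{21659} = \frac{19662}{25} + \frac{14783}{21659} = \frac{426228833}{541475}$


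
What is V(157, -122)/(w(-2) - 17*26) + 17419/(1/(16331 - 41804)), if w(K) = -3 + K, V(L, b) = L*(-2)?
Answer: -198340241275/447 ≈ -4.4371e+8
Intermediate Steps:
V(L, b) = -2*L
V(157, -122)/(w(-2) - 17*26) + 17419/(1/(16331 - 41804)) = (-2*157)/((-3 - 2) - 17*26) + 17419/(1/(16331 - 41804)) = -314/(-5 - 442) + 17419/(1/(-25473)) = -314/(-447) + 17419/(-1/25473) = -314*(-1/447) + 17419*(-25473) = 314/447 - 443714187 = -198340241275/447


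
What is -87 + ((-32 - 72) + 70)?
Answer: -121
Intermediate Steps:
-87 + ((-32 - 72) + 70) = -87 + (-104 + 70) = -87 - 34 = -121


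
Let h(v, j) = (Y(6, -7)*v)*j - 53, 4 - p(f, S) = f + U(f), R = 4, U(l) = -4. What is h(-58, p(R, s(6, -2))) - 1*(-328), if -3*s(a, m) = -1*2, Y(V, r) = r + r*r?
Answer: -9469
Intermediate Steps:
Y(V, r) = r + r**2
s(a, m) = 2/3 (s(a, m) = -(-1)*2/3 = -1/3*(-2) = 2/3)
p(f, S) = 8 - f (p(f, S) = 4 - (f - 4) = 4 - (-4 + f) = 4 + (4 - f) = 8 - f)
h(v, j) = -53 + 42*j*v (h(v, j) = ((-7*(1 - 7))*v)*j - 53 = ((-7*(-6))*v)*j - 53 = (42*v)*j - 53 = 42*j*v - 53 = -53 + 42*j*v)
h(-58, p(R, s(6, -2))) - 1*(-328) = (-53 + 42*(8 - 1*4)*(-58)) - 1*(-328) = (-53 + 42*(8 - 4)*(-58)) + 328 = (-53 + 42*4*(-58)) + 328 = (-53 - 9744) + 328 = -9797 + 328 = -9469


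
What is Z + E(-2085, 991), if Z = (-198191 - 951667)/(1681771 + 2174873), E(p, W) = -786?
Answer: -168470669/214258 ≈ -786.30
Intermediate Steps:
Z = -63881/214258 (Z = -1149858/3856644 = -1149858*1/3856644 = -63881/214258 ≈ -0.29815)
Z + E(-2085, 991) = -63881/214258 - 786 = -168470669/214258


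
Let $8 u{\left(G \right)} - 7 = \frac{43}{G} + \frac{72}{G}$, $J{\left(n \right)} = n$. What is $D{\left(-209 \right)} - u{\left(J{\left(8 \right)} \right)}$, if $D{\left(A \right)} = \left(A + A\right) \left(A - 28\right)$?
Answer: $\frac{6340053}{64} \approx 99063.0$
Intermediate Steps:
$D{\left(A \right)} = 2 A \left(-28 + A\right)$
$u{\left(G \right)} = \frac{7}{8} + \frac{115}{8 G}$ ($u{\left(G \right)} = \frac{7}{8} + \frac{\frac{43}{G} + \frac{72}{G}}{8} = \frac{7}{8} + \frac{115 \frac{1}{G}}{8} = \frac{7}{8} + \frac{115}{8 G}$)
$D{\left(-209 \right)} - u{\left(J{\left(8 \right)} \right)} = 2 \left(-209\right) \left(-28 - 209\right) - \frac{115 + 7 \cdot 8}{8 \cdot 8} = 2 \left(-209\right) \left(-237\right) - \frac{1}{8} \cdot \frac{1}{8} \left(115 + 56\right) = 99066 - \frac{1}{8} \cdot \frac{1}{8} \cdot 171 = 99066 - \frac{171}{64} = \frac{6340053}{64}$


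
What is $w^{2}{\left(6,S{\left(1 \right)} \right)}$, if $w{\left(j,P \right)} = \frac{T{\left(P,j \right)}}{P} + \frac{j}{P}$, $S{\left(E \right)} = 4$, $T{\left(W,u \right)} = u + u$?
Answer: $\frac{81}{4} \approx 20.25$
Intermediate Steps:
$T{\left(W,u \right)} = 2 u$
$w{\left(j,P \right)} = \frac{3 j}{P}$ ($w{\left(j,P \right)} = \frac{2 j}{P} + \frac{j}{P} = \frac{3 j}{P}$)
$w^{2}{\left(6,S{\left(1 \right)} \right)} = \left(3 \cdot 6 \cdot \frac{1}{4}\right)^{2} = \left(\frac{9}{2}\right)^{2} = \frac{81}{4}$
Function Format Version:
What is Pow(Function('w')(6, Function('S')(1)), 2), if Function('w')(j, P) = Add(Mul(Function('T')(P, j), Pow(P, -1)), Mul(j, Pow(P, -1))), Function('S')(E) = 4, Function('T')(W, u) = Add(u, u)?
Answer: Rational(81, 4) ≈ 20.250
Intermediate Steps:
Function('T')(W, u) = Mul(2, u)
Function('w')(j, P) = Mul(3, j, Pow(P, -1)) (Function('w')(j, P) = Add(Mul(Mul(2, j), Pow(P, -1)), Mul(j, Pow(P, -1))) = Add(Mul(2, j, Pow(P, -1)), Mul(j, Pow(P, -1))) = Mul(3, j, Pow(P, -1)))
Pow(Function('w')(6, Function('S')(1)), 2) = Pow(Mul(3, 6, Pow(4, -1)), 2) = Pow(Mul(3, 6, Rational(1, 4)), 2) = Pow(Rational(9, 2), 2) = Rational(81, 4)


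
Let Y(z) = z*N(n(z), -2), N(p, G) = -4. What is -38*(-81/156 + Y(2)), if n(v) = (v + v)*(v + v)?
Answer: 8417/26 ≈ 323.73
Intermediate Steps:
n(v) = 4*v**2 (n(v) = (2*v)*(2*v) = 4*v**2)
Y(z) = -4*z (Y(z) = z*(-4) = -4*z)
-38*(-81/156 + Y(2)) = -38*(-81/156 - 4*2) = -38*(-81*1/156 - 8) = -38*(-27/52 - 8) = -38*(-443/52) = 8417/26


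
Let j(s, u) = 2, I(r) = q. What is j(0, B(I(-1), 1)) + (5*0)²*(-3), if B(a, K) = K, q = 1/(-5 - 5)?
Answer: 2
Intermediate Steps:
q = -⅒ (q = 1/(-10) = -⅒ ≈ -0.10000)
I(r) = -⅒
j(0, B(I(-1), 1)) + (5*0)²*(-3) = 2 + (5*0)²*(-3) = 2 + 0²*(-3) = 2 + 0*(-3) = 2 + 0 = 2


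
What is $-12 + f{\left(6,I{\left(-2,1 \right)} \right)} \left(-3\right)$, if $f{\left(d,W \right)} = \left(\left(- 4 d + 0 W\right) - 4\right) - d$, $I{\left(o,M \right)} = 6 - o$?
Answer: $90$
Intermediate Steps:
$f{\left(d,W \right)} = -4 - 5 d$ ($f{\left(d,W \right)} = \left(\left(- 4 d + 0\right) - 4\right) - d = \left(- 4 d - 4\right) - d = \left(-4 - 4 d\right) - d = -4 - 5 d$)
$-12 + f{\left(6,I{\left(-2,1 \right)} \right)} \left(-3\right) = -12 + \left(-4 - 30\right) \left(-3\right) = -12 - -102 = -12 + 102 = 90$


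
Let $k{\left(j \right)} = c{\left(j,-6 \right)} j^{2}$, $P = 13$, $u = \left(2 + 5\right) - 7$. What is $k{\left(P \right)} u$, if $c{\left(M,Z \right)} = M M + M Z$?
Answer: $0$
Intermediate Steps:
$u = 0$ ($u = 7 - 7 = 0$)
$c{\left(M,Z \right)} = M^{2} + M Z$
$k{\left(j \right)} = j^{3} \left(-6 + j\right)$ ($k{\left(j \right)} = j \left(j - 6\right) j^{2} = j \left(-6 + j\right) j^{2} = j^{3} \left(-6 + j\right)$)
$k{\left(P \right)} u = 13^{3} \left(-6 + 13\right) 0 = 2197 \cdot 7 \cdot 0 = 15379 \cdot 0 = 0$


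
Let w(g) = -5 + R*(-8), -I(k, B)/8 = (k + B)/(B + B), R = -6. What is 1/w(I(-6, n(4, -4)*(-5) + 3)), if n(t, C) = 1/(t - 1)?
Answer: 1/43 ≈ 0.023256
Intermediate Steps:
n(t, C) = 1/(-1 + t)
I(k, B) = -4*(B + k)/B (I(k, B) = -8*(k + B)/(B + B) = -8*(B + k)/(2*B) = -8*(B + k)*1/(2*B) = -4*(B + k)/B)
w(g) = 43 (w(g) = -5 - 6*(-8) = -5 + 48 = 43)
1/w(I(-6, n(4, -4)*(-5) + 3)) = 1/43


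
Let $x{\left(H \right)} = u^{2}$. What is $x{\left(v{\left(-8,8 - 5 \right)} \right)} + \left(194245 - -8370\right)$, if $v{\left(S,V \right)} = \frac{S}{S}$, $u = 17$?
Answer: $202904$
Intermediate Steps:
$v{\left(S,V \right)} = 1$
$x{\left(H \right)} = 289$ ($x{\left(H \right)} = 17^{2} = 289$)
$x{\left(v{\left(-8,8 - 5 \right)} \right)} + \left(194245 - -8370\right) = 289 + \left(194245 - -8370\right) = 289 + \left(194245 + 8370\right) = 289 + 202615 = 202904$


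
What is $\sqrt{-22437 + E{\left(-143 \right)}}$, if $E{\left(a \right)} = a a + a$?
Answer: $i \sqrt{2131} \approx 46.163 i$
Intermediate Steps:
$E{\left(a \right)} = a + a^{2}$ ($E{\left(a \right)} = a^{2} + a = a + a^{2}$)
$\sqrt{-22437 + E{\left(-143 \right)}} = \sqrt{-22437 - 143 \left(1 - 143\right)} = \sqrt{-22437 - -20306} = \sqrt{-22437 + 20306} = \sqrt{-2131} = i \sqrt{2131}$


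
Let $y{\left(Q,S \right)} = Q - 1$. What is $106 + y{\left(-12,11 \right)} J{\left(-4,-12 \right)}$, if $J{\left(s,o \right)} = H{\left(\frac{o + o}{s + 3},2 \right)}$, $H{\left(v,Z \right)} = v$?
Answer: $-206$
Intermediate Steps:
$J{\left(s,o \right)} = \frac{2 o}{3 + s}$ ($J{\left(s,o \right)} = \frac{o + o}{s + 3} = \frac{2 o}{3 + s}$)
$y{\left(Q,S \right)} = -1 + Q$
$106 + y{\left(-12,11 \right)} J{\left(-4,-12 \right)} = 106 + \left(-1 - 12\right) 2 \left(-12\right) \frac{1}{3 - 4} = 106 - 13 \cdot 2 \left(-12\right) \frac{1}{-1} = 106 - 13 \cdot 2 \left(-12\right) \left(-1\right) = 106 - 312 = -206$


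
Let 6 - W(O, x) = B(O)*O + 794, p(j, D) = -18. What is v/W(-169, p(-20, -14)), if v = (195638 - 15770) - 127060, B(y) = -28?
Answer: -287/30 ≈ -9.5667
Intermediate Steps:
W(O, x) = -788 + 28*O (W(O, x) = 6 - (-28*O + 794) = 6 - (794 - 28*O) = 6 + (-794 + 28*O) = -788 + 28*O)
v = 52808 (v = 179868 - 127060 = 52808)
v/W(-169, p(-20, -14)) = 52808/(-788 + 28*(-169)) = 52808/(-788 - 4732) = 52808/(-5520) = 52808*(-1/5520) = -287/30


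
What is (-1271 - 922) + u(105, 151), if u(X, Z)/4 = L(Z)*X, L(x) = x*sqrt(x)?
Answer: -2193 + 63420*sqrt(151) ≈ 7.7713e+5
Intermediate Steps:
L(x) = x**(3/2)
u(X, Z) = 4*X*Z**(3/2) (u(X, Z) = 4*(Z**(3/2)*X) = 4*(X*Z**(3/2)) = 4*X*Z**(3/2))
(-1271 - 922) + u(105, 151) = (-1271 - 922) + 4*105*151**(3/2) = -2193 + 4*105*(151*sqrt(151)) = -2193 + 63420*sqrt(151)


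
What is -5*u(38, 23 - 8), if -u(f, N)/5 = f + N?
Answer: 1325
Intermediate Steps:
u(f, N) = -5*N - 5*f (u(f, N) = -5*(f + N) = -5*(N + f) = -5*N - 5*f)
-5*u(38, 23 - 8) = -5*(-5*(23 - 8) - 5*38) = -5*(-5*15 - 190) = -5*(-75 - 190) = -5*(-265) = 1325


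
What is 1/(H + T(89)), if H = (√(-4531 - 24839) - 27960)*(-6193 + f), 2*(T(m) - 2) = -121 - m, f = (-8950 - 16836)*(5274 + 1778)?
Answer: 5084499857297/25853110037804516525134459 + 181849065*I*√29370/25853110037804516525134459 ≈ 1.9667e-13 + 1.2055e-15*I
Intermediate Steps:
f = -181842872 (f = -25786*7052 = -181842872)
T(m) = -117/2 - m/2 (T(m) = 2 + (-121 - m)/2 = 2 + (-121/2 - m/2) = -117/2 - m/2)
H = 5084499857400 - 181849065*I*√29370 (H = (√(-4531 - 24839) - 27960)*(-6193 - 181842872) = (√(-29370) - 27960)*(-181849065) = (I*√29370 - 27960)*(-181849065) = (-27960 + I*√29370)*(-181849065) = 5084499857400 - 181849065*I*√29370 ≈ 5.0845e+12 - 3.1165e+10*I)
1/(H + T(89)) = 1/((5084499857400 - 181849065*I*√29370) + (-117/2 - ½*89)) = 1/((5084499857400 - 181849065*I*√29370) + (-117/2 - 89/2)) = 1/((5084499857400 - 181849065*I*√29370) - 103) = 1/(5084499857297 - 181849065*I*√29370)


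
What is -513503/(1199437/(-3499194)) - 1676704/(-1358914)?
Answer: 1220881017113363798/814965865709 ≈ 1.4981e+6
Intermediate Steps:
-513503/(1199437/(-3499194)) - 1676704/(-1358914) = -513503/(1199437*(-1/3499194)) - 1676704*(-1/1358914) = -513503/(-1199437/3499194) + 838352/679457 = -513503*(-3499194/1199437) + 838352/679457 = 1796846616582/1199437 + 838352/679457 = 1220881017113363798/814965865709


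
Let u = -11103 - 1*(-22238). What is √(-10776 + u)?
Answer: √359 ≈ 18.947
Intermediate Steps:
u = 11135 (u = -11103 + 22238 = 11135)
√(-10776 + u) = √(-10776 + 11135) = √359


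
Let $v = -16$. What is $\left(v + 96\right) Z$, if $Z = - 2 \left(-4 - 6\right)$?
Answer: $1600$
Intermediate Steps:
$Z = 20$ ($Z = \left(-2\right) \left(-10\right) = 20$)
$\left(v + 96\right) Z = \left(-16 + 96\right) 20 = 80 \cdot 20 = 1600$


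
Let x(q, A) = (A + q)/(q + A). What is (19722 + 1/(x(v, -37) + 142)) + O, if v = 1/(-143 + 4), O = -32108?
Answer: -1771197/143 ≈ -12386.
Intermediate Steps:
v = -1/139 (v = 1/(-139) = -1/139 ≈ -0.0071942)
x(q, A) = 1 (x(q, A) = (A + q)/(A + q) = 1)
(19722 + 1/(x(v, -37) + 142)) + O = (19722 + 1/(1 + 142)) - 32108 = (19722 + 1/143) - 32108 = 2820247/143 - 32108 = -1771197/143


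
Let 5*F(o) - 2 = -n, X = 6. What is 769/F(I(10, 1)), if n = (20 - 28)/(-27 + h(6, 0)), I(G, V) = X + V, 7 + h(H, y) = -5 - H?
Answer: 173025/82 ≈ 2110.1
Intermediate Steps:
h(H, y) = -12 - H (h(H, y) = -7 + (-5 - H) = -12 - H)
I(G, V) = 6 + V
n = 8/45 (n = (20 - 28)/(-27 + (-12 - 1*6)) = -8/(-27 + (-12 - 6)) = -8/(-27 - 18) = -8/(-45) = -8*(-1/45) = 8/45 ≈ 0.17778)
F(o) = 82/225 (F(o) = 2/5 + (-1*8/45)/5 = 2/5 + (1/5)*(-8/45) = 2/5 - 8/225 = 82/225)
769/F(I(10, 1)) = 769/(82/225) = 769*(225/82) = 173025/82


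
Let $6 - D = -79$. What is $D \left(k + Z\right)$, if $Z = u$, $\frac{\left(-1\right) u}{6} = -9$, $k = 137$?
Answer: $16235$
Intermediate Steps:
$D = 85$ ($D = 6 - -79 = 6 + 79 = 85$)
$u = 54$ ($u = \left(-6\right) \left(-9\right) = 54$)
$Z = 54$
$D \left(k + Z\right) = 85 \left(137 + 54\right) = 85 \cdot 191 = 16235$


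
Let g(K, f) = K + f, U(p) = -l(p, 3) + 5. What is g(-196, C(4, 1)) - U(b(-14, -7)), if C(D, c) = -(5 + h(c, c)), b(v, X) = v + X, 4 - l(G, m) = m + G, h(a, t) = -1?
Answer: -183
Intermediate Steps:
l(G, m) = 4 - G - m (l(G, m) = 4 - (m + G) = 4 - (G + m) = 4 + (-G - m) = 4 - G - m)
b(v, X) = X + v
C(D, c) = -4 (C(D, c) = -(5 - 1) = -1*4 = -4)
U(p) = 4 + p (U(p) = -(4 - p - 1*3) + 5 = -(4 - p - 3) + 5 = -(1 - p) + 5 = (-1 + p) + 5 = 4 + p)
g(-196, C(4, 1)) - U(b(-14, -7)) = (-196 - 4) - (4 + (-7 - 14)) = -200 - (4 - 21) = -200 - 1*(-17) = -200 + 17 = -183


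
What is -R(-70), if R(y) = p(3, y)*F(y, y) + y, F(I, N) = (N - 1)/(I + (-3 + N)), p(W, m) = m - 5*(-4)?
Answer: 13560/143 ≈ 94.825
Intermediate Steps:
p(W, m) = 20 + m (p(W, m) = m + 20 = 20 + m)
F(I, N) = (-1 + N)/(-3 + I + N)
R(y) = y + (-1 + y)*(20 + y)/(-3 + 2*y) (R(y) = (20 + y)*((-1 + y)/(-3 + y + y)) + y = (20 + y)*((-1 + y)/(-3 + 2*y)) + y = (-1 + y)*(20 + y)/(-3 + 2*y) + y = y + (-1 + y)*(20 + y)/(-3 + 2*y))
-R(-70) = -(-20 + 3*(-70)² + 16*(-70))/(-3 + 2*(-70)) = -(-20 + 3*4900 - 1120)/(-3 - 140) = -(-20 + 14700 - 1120)/(-143) = -(-1)*13560/143 = -1*(-13560/143) = 13560/143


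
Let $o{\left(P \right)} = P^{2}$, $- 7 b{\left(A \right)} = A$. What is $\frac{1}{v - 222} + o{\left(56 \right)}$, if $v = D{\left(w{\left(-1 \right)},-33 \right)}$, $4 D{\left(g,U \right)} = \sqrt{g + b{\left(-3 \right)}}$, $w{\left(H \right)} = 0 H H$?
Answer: $\frac{5770027872}{1839935} - \frac{4 \sqrt{21}}{5519805} \approx 3136.0$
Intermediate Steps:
$b{\left(A \right)} = - \frac{A}{7}$
$w{\left(H \right)} = 0$ ($w{\left(H \right)} = 0 H = 0$)
$D{\left(g,U \right)} = \frac{\sqrt{\frac{3}{7} + g}}{4}$ ($D{\left(g,U \right)} = \frac{\sqrt{g - - \frac{3}{7}}}{4} = \frac{\sqrt{g + \frac{3}{7}}}{4} = \frac{\sqrt{\frac{3}{7} + g}}{4}$)
$v = \frac{\sqrt{21}}{28}$ ($v = \frac{\sqrt{21 + 49 \cdot 0}}{28} = \frac{\sqrt{21 + 0}}{28} = \frac{\sqrt{21}}{28} \approx 0.16366$)
$\frac{1}{v - 222} + o{\left(56 \right)} = \frac{1}{\frac{\sqrt{21}}{28} - 222} + 56^{2} = \frac{1}{-222 + \frac{\sqrt{21}}{28}} + 3136 = 3136 + \frac{1}{-222 + \frac{\sqrt{21}}{28}}$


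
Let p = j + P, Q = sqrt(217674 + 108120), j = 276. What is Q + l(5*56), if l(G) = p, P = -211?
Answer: 65 + sqrt(325794) ≈ 635.78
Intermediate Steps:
Q = sqrt(325794) ≈ 570.78
p = 65 (p = 276 - 211 = 65)
l(G) = 65
Q + l(5*56) = sqrt(325794) + 65 = 65 + sqrt(325794)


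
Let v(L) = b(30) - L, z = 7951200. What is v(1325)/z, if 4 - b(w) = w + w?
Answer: -1381/7951200 ≈ -0.00017368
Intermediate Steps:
b(w) = 4 - 2*w (b(w) = 4 - (w + w) = 4 - 2*w)
v(L) = -56 - L (v(L) = (4 - 2*30) - L = (4 - 60) - L = -56 - L)
v(1325)/z = (-56 - 1*1325)/7951200 = (-56 - 1325)*(1/7951200) = -1381*1/7951200 = -1381/7951200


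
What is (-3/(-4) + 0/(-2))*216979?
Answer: 650937/4 ≈ 1.6273e+5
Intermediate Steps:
(-3/(-4) + 0/(-2))*216979 = (-3*(-1/4) + 0*(-1/2))*216979 = (3/4 + 0)*216979 = (3/4)*216979 = 650937/4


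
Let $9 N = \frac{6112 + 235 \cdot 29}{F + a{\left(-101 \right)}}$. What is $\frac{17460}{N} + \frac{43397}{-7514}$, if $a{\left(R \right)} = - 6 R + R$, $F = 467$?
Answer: $\frac{382375989367}{32377826} \approx 11810.0$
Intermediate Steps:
$a{\left(R \right)} = - 5 R$
$N = \frac{4309}{2916}$ ($N = \frac{\left(6112 + 235 \cdot 29\right) \frac{1}{467 - -505}}{9} = \frac{\left(6112 + 6815\right) \frac{1}{467 + 505}}{9} = \frac{12927 \cdot \frac{1}{972}}{9} = \frac{1}{9} \cdot \frac{4309}{324} = \frac{4309}{2916} \approx 1.4777$)
$\frac{17460}{N} + \frac{43397}{-7514} = \frac{17460}{\frac{4309}{2916}} + \frac{43397}{-7514} = 17460 \cdot \frac{2916}{4309} + 43397 \left(- \frac{1}{7514}\right) = \frac{50913360}{4309} - \frac{43397}{7514} = \frac{382375989367}{32377826}$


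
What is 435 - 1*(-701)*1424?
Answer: 998659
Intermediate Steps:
435 - 1*(-701)*1424 = 435 + 701*1424 = 435 + 998224 = 998659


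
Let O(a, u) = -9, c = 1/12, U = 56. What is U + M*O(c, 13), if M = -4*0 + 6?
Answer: 2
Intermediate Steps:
c = 1/12 ≈ 0.083333
M = 6 (M = 0 + 6 = 6)
U + M*O(c, 13) = 56 + 6*(-9) = 56 - 54 = 2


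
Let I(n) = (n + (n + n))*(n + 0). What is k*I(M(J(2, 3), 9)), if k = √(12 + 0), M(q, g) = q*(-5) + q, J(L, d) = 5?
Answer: 2400*√3 ≈ 4156.9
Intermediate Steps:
M(q, g) = -4*q (M(q, g) = -5*q + q = -4*q)
I(n) = 3*n² (I(n) = (n + 2*n)*n = (3*n)*n = 3*n²)
k = 2*√3 (k = √12 = 2*√3 ≈ 3.4641)
k*I(M(J(2, 3), 9)) = (2*√3)*(3*(-4*5)²) = (2*√3)*(3*(-20)²) = (2*√3)*(3*400) = (2*√3)*1200 = 2400*√3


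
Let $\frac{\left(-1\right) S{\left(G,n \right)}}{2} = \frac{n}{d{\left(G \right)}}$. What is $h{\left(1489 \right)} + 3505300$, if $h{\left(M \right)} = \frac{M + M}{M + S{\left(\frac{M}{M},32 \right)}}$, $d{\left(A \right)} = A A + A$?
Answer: $\frac{5107225078}{1457} \approx 3.5053 \cdot 10^{6}$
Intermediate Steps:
$d{\left(A \right)} = A + A^{2}$ ($d{\left(A \right)} = A^{2} + A = A + A^{2}$)
$S{\left(G,n \right)} = - \frac{2 n}{G \left(1 + G\right)}$ ($S{\left(G,n \right)} = - 2 \frac{n}{G \left(1 + G\right)} = - \frac{2 n}{G \left(1 + G\right)}$)
$h{\left(M \right)} = \frac{2 M}{-32 + M}$ ($h{\left(M \right)} = \frac{M + M}{M - \frac{64}{\frac{M}{M} \left(1 + \frac{M}{M}\right)}} = \frac{2 M}{M - \frac{64}{1 \left(1 + 1\right)}} = \frac{2 M}{M - 64 \cdot 1 \cdot \frac{1}{2}} = \frac{2 M}{M - 32} = \frac{2 M}{-32 + M}$)
$h{\left(1489 \right)} + 3505300 = 2 \cdot 1489 \frac{1}{-32 + 1489} + 3505300 = 2 \cdot 1489 \cdot \frac{1}{1457} + 3505300 = \frac{2978}{1457} + 3505300 = \frac{5107225078}{1457}$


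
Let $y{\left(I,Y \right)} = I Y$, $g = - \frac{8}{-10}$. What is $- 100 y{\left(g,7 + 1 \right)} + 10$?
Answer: $-630$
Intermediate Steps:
$g = \frac{4}{5}$ ($g = \left(-8\right) \left(- \frac{1}{10}\right) = \frac{4}{5} \approx 0.8$)
$- 100 y{\left(g,7 + 1 \right)} + 10 = - 100 \frac{4 \left(7 + 1\right)}{5} + 10 = - 100 \cdot \frac{4}{5} \cdot 8 + 10 = \left(-100\right) \frac{32}{5} + 10 = -640 + 10 = -630$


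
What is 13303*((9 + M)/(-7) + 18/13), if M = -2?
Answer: 66515/13 ≈ 5116.5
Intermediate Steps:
13303*((9 + M)/(-7) + 18/13) = 13303*((9 - 2)/(-7) + 18/13) = 13303*(7*(-1/7) + 18*(1/13)) = 13303*(-1 + 18/13) = 13303*(5/13) = 66515/13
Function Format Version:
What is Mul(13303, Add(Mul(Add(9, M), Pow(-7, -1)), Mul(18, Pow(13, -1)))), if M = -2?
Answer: Rational(66515, 13) ≈ 5116.5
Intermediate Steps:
Mul(13303, Add(Mul(Add(9, M), Pow(-7, -1)), Mul(18, Pow(13, -1)))) = Mul(13303, Add(Mul(Add(9, -2), Pow(-7, -1)), Mul(18, Pow(13, -1)))) = Mul(13303, Add(Mul(7, Rational(-1, 7)), Mul(18, Rational(1, 13)))) = Mul(13303, Add(-1, Rational(18, 13))) = Mul(13303, Rational(5, 13)) = Rational(66515, 13)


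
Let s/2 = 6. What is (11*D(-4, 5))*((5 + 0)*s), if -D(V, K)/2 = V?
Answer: 5280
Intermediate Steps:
s = 12 (s = 2*6 = 12)
D(V, K) = -2*V
(11*D(-4, 5))*((5 + 0)*s) = (11*(-2*(-4)))*((5 + 0)*12) = (11*8)*(5*12) = 88*60 = 5280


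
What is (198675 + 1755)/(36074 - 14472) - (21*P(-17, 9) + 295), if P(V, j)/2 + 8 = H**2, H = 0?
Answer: 543056/10801 ≈ 50.278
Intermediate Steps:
P(V, j) = -16 (P(V, j) = -16 + 2*0**2 = -16 + 2*0 = -16 + 0 = -16)
(198675 + 1755)/(36074 - 14472) - (21*P(-17, 9) + 295) = (198675 + 1755)/(36074 - 14472) - (21*(-16) + 295) = 200430/21602 - (-336 + 295) = 200430*(1/21602) - 1*(-41) = 100215/10801 + 41 = 543056/10801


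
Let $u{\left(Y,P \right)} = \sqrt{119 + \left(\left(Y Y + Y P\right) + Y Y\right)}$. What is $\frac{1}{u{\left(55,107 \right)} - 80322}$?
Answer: $- \frac{13387}{1075268605} - \frac{7 \sqrt{246}}{6451611630} \approx -1.2467 \cdot 10^{-5}$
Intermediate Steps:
$u{\left(Y,P \right)} = \sqrt{119 + 2 Y^{2} + P Y}$ ($u{\left(Y,P \right)} = \sqrt{119 + \left(\left(Y^{2} + P Y\right) + Y^{2}\right)} = \sqrt{119 + \left(2 Y^{2} + P Y\right)} = \sqrt{119 + 2 Y^{2} + P Y}$)
$\frac{1}{u{\left(55,107 \right)} - 80322} = \frac{1}{\sqrt{119 + 2 \cdot 55^{2} + 107 \cdot 55} - 80322} = \frac{1}{\sqrt{119 + 2 \cdot 3025 + 5885} - 80322} = \frac{1}{\sqrt{119 + 6050 + 5885} - 80322} = \frac{1}{\sqrt{12054} - 80322} = \frac{1}{7 \sqrt{246} - 80322} = \frac{1}{-80322 + 7 \sqrt{246}}$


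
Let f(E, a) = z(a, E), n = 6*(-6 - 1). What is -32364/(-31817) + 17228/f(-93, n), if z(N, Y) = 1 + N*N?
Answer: 605265736/56157005 ≈ 10.778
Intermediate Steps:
z(N, Y) = 1 + N²
n = -42 (n = 6*(-7) = -42)
f(E, a) = 1 + a²
-32364/(-31817) + 17228/f(-93, n) = -32364/(-31817) + 17228/(1 + (-42)²) = -32364*(-1/31817) + 17228/(1 + 1764) = 32364/31817 + 17228/1765 = 605265736/56157005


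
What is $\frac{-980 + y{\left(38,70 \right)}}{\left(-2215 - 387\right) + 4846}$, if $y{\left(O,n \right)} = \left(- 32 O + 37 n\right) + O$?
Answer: $\frac{36}{187} \approx 0.19251$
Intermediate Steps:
$y{\left(O,n \right)} = - 31 O + 37 n$
$\frac{-980 + y{\left(38,70 \right)}}{\left(-2215 - 387\right) + 4846} = \frac{-980 + \left(\left(-31\right) 38 + 37 \cdot 70\right)}{\left(-2215 - 387\right) + 4846} = \frac{-980 + \left(-1178 + 2590\right)}{\left(-2215 - 387\right) + 4846} = \frac{-980 + 1412}{-2602 + 4846} = \frac{432}{2244} = 432 \cdot \frac{1}{2244} = \frac{36}{187}$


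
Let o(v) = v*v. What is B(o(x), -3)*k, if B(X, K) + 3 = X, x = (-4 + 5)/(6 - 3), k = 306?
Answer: -884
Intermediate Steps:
x = ⅓ (x = 1/3 = 1*(⅓) = ⅓ ≈ 0.33333)
o(v) = v²
B(X, K) = -3 + X
B(o(x), -3)*k = (-3 + (⅓)²)*306 = (-3 + ⅑)*306 = -26/9*306 = -884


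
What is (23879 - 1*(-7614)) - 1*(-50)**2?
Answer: 28993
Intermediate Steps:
(23879 - 1*(-7614)) - 1*(-50)**2 = (23879 + 7614) - 1*2500 = 31493 - 2500 = 28993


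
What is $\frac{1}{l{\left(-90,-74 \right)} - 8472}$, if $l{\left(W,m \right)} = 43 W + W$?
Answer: $- \frac{1}{12432} \approx -8.0438 \cdot 10^{-5}$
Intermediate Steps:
$l{\left(W,m \right)} = 44 W$
$\frac{1}{l{\left(-90,-74 \right)} - 8472} = \frac{1}{44 \left(-90\right) - 8472} = \frac{1}{-3960 - 8472} = \frac{1}{-12432} = - \frac{1}{12432}$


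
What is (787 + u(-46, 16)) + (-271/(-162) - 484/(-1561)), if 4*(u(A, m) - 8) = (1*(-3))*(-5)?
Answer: 404981873/505764 ≈ 800.73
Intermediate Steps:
u(A, m) = 47/4 (u(A, m) = 8 + ((1*(-3))*(-5))/4 = 8 + (-3*(-5))/4 = 8 + (¼)*15 = 8 + 15/4 = 47/4)
(787 + u(-46, 16)) + (-271/(-162) - 484/(-1561)) = (787 + 47/4) + (-271/(-162) - 484/(-1561)) = 3195/4 + (-271*(-1/162) - 484*(-1/1561)) = 3195/4 + (271/162 + 484/1561) = 3195/4 + 501439/252882 = 404981873/505764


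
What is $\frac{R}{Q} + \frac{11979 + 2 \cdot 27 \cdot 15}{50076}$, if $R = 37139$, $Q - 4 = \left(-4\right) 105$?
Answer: $- \frac{3962505}{44512} \approx -89.021$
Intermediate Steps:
$Q = -416$ ($Q = 4 - 420 = -416$)
$\frac{R}{Q} + \frac{11979 + 2 \cdot 27 \cdot 15}{50076} = \frac{37139}{-416} + \frac{11979 + 2 \cdot 27 \cdot 15}{50076} = 37139 \left(- \frac{1}{416}\right) + \left(11979 + 54 \cdot 15\right) \frac{1}{50076} = - \frac{37139}{416} + \left(11979 + 810\right) \frac{1}{50076} = - \frac{37139}{416} + 12789 \cdot \frac{1}{50076} = - \frac{37139}{416} + \frac{1421}{5564} = - \frac{3962505}{44512}$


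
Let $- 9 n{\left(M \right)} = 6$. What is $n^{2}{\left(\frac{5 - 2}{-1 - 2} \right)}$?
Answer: $\frac{4}{9} \approx 0.44444$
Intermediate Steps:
$n{\left(M \right)} = - \frac{2}{3}$ ($n{\left(M \right)} = \left(- \frac{1}{9}\right) 6 = - \frac{2}{3}$)
$n^{2}{\left(\frac{5 - 2}{-1 - 2} \right)} = \left(- \frac{2}{3}\right)^{2} = \frac{4}{9}$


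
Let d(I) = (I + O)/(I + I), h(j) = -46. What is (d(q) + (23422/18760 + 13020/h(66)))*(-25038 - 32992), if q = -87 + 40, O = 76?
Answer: 2371327341131/144854 ≈ 1.6370e+7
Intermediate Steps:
q = -47
d(I) = (76 + I)/(2*I) (d(I) = (I + 76)/(I + I) = (76 + I)/((2*I)) = (76 + I)*(1/(2*I)) = (76 + I)/(2*I))
(d(q) + (23422/18760 + 13020/h(66)))*(-25038 - 32992) = ((½)*(76 - 47)/(-47) + (23422/18760 + 13020/(-46)))*(-25038 - 32992) = ((½)*(-1/47)*29 + (23422*(1/18760) + 13020*(-1/46)))*(-58030) = (-29/94 + (1673/1340 - 6510/23))*(-58030) = (-29/94 - 8684921/30820)*(-58030) = -408638177/1448540*(-58030) = 2371327341131/144854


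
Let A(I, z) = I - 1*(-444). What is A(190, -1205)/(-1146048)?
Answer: -317/573024 ≈ -0.00055321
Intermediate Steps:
A(I, z) = 444 + I (A(I, z) = I + 444 = 444 + I)
A(190, -1205)/(-1146048) = (444 + 190)/(-1146048) = 634*(-1/1146048) = -317/573024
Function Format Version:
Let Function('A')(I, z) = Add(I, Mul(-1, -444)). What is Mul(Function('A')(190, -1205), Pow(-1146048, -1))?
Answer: Rational(-317, 573024) ≈ -0.00055321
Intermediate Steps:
Function('A')(I, z) = Add(444, I) (Function('A')(I, z) = Add(I, 444) = Add(444, I))
Mul(Function('A')(190, -1205), Pow(-1146048, -1)) = Mul(Add(444, 190), Pow(-1146048, -1)) = Mul(634, Rational(-1, 1146048)) = Rational(-317, 573024)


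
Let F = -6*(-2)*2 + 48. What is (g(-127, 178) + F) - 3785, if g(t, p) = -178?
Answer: -3891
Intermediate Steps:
F = 72 (F = 12*2 + 48 = 24 + 48 = 72)
(g(-127, 178) + F) - 3785 = (-178 + 72) - 3785 = -106 - 3785 = -3891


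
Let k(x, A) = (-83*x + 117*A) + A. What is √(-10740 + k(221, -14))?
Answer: 3*I*√3415 ≈ 175.31*I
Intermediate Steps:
k(x, A) = -83*x + 118*A
√(-10740 + k(221, -14)) = √(-10740 + (-83*221 + 118*(-14))) = √(-10740 + (-18343 - 1652)) = √(-10740 - 19995) = √(-30735) = 3*I*√3415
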